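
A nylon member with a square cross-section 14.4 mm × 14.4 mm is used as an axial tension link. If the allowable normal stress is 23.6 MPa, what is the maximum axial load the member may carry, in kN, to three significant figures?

A = 207.4 mm².
P_max = σ_allow · A = 23.6 · 207.4 = 4894 N = 4.894 kN.

4.89 kN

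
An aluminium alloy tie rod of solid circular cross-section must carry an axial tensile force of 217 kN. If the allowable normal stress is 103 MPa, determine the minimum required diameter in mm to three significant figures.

Required area A ≥ P/σ_allow = 217000/103 = 2107 mm².
For a solid circular section, d ≥ √(4A/π) = 51.79 mm.

51.8 mm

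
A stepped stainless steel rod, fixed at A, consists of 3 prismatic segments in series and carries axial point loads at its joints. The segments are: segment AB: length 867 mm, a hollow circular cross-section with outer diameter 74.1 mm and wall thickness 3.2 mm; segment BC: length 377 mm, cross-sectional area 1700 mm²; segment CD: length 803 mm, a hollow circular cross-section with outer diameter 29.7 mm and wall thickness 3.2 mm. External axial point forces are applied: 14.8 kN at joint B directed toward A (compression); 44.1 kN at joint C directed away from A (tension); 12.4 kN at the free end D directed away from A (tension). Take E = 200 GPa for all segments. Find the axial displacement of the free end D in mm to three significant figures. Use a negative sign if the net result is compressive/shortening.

0.503 mm

Internal axial forces (sectioning from the free end, tension +): N_CD = 12.4 kN, N_BC = 56.5 kN, N_AB = 41.7 kN.
A_AB = 712.8 mm².
A_CD = 266.4 mm².
δ_AB = 41700·867/(712.8·200000) = 0.2536 mm
δ_BC = 56500·377/(1700·200000) = 0.06265 mm
δ_CD = 12400·803/(266.4·200000) = 0.1869 mm
δ = Σδ_i = 0.5031 mm.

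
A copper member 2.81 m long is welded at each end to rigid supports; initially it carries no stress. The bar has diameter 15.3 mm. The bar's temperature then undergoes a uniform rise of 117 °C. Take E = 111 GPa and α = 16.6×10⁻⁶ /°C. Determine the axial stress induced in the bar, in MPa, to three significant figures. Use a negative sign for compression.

-216 MPa

Free thermal expansion αLΔT = 16.6e-6 · 2810 · 117 = 5.458 mm.
The walls impose strain ε = −(5.458)/2810 = -1.9422e-03; σ = Eε = 111000 · -1.9422e-03 = -215.6 MPa.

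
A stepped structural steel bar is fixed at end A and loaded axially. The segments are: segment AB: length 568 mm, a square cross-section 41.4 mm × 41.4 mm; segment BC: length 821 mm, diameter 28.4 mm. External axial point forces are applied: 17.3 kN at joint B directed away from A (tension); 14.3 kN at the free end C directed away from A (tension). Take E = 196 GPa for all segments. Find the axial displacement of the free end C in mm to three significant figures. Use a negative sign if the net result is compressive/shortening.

Internal axial forces (sectioning from the free end, tension +): N_BC = 14.3 kN, N_AB = 31.6 kN.
A_AB = 1714 mm².
A_BC = 633.5 mm².
δ_AB = 31600·568/(1714·196000) = 0.05343 mm
δ_BC = 14300·821/(633.5·196000) = 0.09456 mm
δ = Σδ_i = 0.148 mm.

0.148 mm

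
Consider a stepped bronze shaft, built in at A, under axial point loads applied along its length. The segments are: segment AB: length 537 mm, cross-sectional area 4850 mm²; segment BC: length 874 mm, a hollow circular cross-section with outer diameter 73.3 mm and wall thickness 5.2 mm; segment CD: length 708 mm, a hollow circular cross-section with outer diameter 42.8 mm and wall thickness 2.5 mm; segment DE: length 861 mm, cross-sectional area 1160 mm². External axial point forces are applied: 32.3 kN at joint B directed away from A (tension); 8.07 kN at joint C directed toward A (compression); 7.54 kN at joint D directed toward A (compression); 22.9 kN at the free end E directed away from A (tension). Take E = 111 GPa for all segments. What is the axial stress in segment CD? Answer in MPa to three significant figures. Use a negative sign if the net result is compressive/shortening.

Internal axial forces (sectioning from the free end, tension +): N_DE = 22.9 kN, N_CD = 15.36 kN, N_BC = 7.29 kN, N_AB = 39.59 kN.
A_CD = 316.5 mm².
σ_CD = N_CD/A_CD = 15360/316.5 = 48.53 MPa.

48.5 MPa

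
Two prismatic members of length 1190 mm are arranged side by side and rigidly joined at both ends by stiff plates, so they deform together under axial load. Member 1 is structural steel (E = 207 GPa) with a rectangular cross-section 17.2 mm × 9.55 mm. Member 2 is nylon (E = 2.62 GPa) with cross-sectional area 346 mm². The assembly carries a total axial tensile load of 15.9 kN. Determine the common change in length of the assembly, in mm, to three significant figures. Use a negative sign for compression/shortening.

A_1 = 164.3 mm².
Equal strain + equilibrium ⇒ each member carries load in proportion to AE: A₁E₁ = 34000000 N, A₂E₂ = 906500 N, ΣAE = 34910000 N.
δ = PL/ΣAE = 15900·1190/34910000 = 0.542 mm.

0.542 mm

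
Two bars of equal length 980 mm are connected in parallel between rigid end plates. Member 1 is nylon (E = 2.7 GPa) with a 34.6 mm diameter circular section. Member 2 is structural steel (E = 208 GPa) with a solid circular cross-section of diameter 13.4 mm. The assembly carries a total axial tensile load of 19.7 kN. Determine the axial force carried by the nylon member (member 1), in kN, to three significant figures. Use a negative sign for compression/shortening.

1.57 kN

A_1 = 940.2 mm².
A_2 = 141 mm².
Equal strain + equilibrium ⇒ each member carries load in proportion to AE: A₁E₁ = 2539000 N, A₂E₂ = 29330000 N, ΣAE = 31870000 N.
F₁ = P·A₁E₁/ΣAE = 19700·2539000/31870000 = 1569 N.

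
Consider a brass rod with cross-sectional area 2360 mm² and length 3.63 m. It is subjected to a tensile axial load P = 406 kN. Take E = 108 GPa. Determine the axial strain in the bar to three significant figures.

σ = N/A = 172 MPa; ε = σ/E = 172/108000 = 1.593e-03.

0.00159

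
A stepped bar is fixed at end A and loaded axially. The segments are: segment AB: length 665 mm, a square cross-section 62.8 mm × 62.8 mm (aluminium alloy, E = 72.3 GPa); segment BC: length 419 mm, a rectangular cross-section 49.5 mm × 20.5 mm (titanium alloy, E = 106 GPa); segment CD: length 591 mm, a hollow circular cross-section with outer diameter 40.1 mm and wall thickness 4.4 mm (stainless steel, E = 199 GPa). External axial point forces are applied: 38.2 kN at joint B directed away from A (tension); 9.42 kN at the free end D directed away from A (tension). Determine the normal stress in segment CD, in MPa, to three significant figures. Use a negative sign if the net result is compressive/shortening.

Internal axial forces (sectioning from the free end, tension +): N_CD = 9.42 kN, N_BC = 9.42 kN, N_AB = 47.62 kN.
A_CD = 493.5 mm².
σ_CD = N_CD/A_CD = 9420/493.5 = 19.09 MPa.

19.1 MPa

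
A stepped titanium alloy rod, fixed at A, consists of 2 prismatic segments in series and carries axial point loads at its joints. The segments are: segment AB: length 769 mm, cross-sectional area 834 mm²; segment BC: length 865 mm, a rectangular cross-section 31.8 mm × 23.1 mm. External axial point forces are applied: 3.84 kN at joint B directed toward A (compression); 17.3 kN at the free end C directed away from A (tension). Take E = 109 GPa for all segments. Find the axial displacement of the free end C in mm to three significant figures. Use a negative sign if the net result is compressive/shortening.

0.301 mm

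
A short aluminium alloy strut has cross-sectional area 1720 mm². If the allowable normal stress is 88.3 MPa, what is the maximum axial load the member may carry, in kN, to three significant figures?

P_max = σ_allow · A = 88.3 · 1720 = 151900 N = 151.9 kN.

152 kN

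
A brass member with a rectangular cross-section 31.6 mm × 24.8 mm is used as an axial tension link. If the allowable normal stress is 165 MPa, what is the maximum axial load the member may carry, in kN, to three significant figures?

129 kN

A = 783.7 mm².
P_max = σ_allow · A = 165 · 783.7 = 129300 N = 129.3 kN.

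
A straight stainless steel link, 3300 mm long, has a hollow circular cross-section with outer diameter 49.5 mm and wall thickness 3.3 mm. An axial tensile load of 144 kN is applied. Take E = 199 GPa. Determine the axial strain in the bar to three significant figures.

A = 479 mm².
σ = N/A = 300.6 MPa; ε = σ/E = 300.6/199000 = 1.511e-03.

0.00151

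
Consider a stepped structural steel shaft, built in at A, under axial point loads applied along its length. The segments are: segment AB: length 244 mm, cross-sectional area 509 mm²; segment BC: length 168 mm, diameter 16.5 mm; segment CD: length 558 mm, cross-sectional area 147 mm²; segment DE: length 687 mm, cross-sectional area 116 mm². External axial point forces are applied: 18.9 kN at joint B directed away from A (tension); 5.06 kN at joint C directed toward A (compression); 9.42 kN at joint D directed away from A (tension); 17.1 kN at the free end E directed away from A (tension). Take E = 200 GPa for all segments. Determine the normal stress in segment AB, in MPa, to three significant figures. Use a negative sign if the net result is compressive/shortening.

79.3 MPa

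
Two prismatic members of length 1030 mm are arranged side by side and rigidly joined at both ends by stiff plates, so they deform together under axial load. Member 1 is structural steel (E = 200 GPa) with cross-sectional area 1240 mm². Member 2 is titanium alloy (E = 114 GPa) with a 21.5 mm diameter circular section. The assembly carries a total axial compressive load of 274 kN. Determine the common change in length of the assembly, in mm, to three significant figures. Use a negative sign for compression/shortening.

A_2 = 363.1 mm².
Equal strain + equilibrium ⇒ each member carries load in proportion to AE: A₁E₁ = 248000000 N, A₂E₂ = 41390000 N, ΣAE = 289400000 N.
δ = PL/ΣAE = -274000·1030/289400000 = -0.9752 mm.

-0.975 mm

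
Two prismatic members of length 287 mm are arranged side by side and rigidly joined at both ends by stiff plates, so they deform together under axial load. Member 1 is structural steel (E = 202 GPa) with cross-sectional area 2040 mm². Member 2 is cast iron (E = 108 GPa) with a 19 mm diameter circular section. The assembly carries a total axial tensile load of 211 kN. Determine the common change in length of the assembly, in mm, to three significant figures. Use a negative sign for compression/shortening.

0.137 mm

A_2 = 283.5 mm².
Equal strain + equilibrium ⇒ each member carries load in proportion to AE: A₁E₁ = 412100000 N, A₂E₂ = 30620000 N, ΣAE = 442700000 N.
δ = PL/ΣAE = 211000·287/442700000 = 0.1368 mm.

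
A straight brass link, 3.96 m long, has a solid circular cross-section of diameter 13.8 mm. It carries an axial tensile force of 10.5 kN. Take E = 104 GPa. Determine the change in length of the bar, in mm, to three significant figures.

A = 149.6 mm².
δ_mech = NL/(AE) = 10500·3960/(149.6·104000) = 2.673 mm.

2.67 mm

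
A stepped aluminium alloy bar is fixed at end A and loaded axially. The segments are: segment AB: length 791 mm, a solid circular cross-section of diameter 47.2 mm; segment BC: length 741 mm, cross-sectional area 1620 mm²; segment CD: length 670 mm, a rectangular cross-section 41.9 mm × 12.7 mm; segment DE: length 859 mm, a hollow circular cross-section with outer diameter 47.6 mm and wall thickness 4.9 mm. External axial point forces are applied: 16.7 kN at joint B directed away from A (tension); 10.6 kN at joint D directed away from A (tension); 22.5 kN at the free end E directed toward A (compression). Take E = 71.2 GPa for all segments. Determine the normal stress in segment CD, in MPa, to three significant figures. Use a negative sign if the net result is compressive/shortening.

-22.4 MPa

Internal axial forces (sectioning from the free end, tension +): N_DE = -22.5 kN, N_CD = -11.9 kN, N_BC = -11.9 kN, N_AB = 4.8 kN.
A_CD = 532.1 mm².
σ_CD = N_CD/A_CD = -11900/532.1 = -22.36 MPa.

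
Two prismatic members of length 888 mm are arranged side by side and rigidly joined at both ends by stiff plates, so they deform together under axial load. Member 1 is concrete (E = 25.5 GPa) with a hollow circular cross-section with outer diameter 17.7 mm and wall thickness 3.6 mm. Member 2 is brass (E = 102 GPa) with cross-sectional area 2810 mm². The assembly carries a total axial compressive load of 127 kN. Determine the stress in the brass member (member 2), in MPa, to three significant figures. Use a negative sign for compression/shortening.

-44.6 MPa

A_1 = 159.5 mm².
Equal strain + equilibrium ⇒ each member carries load in proportion to AE: A₁E₁ = 4066000 N, A₂E₂ = 286600000 N, ΣAE = 290700000 N.
σ₂ = P·E₂/ΣAE = -127000·102000/290700000 = -44.56 MPa.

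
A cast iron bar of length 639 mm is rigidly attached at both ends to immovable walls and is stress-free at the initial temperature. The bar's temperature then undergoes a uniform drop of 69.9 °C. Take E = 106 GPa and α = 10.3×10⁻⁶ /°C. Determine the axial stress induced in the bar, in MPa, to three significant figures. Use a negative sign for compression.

76.3 MPa

Free thermal expansion αLΔT = 10.3e-6 · 639 · -69.9 = -0.4601 mm.
The walls impose strain ε = −(-0.4601)/639 = 7.1997e-04; σ = Eε = 106000 · 7.1997e-04 = 76.32 MPa.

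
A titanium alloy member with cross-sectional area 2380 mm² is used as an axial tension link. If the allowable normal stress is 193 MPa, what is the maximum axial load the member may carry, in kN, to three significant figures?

459 kN

P_max = σ_allow · A = 193 · 2380 = 459300 N = 459.3 kN.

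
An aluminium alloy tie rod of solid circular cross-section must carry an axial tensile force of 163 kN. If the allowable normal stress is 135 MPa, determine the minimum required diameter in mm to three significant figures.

39.2 mm

Required area A ≥ P/σ_allow = 163000/135 = 1207 mm².
For a solid circular section, d ≥ √(4A/π) = 39.21 mm.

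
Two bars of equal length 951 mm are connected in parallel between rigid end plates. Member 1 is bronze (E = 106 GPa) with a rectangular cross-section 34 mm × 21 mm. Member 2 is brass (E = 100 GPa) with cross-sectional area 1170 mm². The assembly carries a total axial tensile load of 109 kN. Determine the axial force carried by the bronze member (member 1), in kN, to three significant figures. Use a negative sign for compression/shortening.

A_1 = 714 mm².
Equal strain + equilibrium ⇒ each member carries load in proportion to AE: A₁E₁ = 75680000 N, A₂E₂ = 117000000 N, ΣAE = 192700000 N.
F₁ = P·A₁E₁/ΣAE = 109000·75680000/192700000 = 42810 N.

42.8 kN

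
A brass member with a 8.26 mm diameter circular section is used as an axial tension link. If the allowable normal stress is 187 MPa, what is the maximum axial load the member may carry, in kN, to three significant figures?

10.0 kN

A = 53.59 mm².
P_max = σ_allow · A = 187 · 53.59 = 10020 N = 10.02 kN.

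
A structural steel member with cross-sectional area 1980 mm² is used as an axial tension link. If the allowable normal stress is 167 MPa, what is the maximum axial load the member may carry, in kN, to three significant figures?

P_max = σ_allow · A = 167 · 1980 = 330700 N = 330.7 kN.

331 kN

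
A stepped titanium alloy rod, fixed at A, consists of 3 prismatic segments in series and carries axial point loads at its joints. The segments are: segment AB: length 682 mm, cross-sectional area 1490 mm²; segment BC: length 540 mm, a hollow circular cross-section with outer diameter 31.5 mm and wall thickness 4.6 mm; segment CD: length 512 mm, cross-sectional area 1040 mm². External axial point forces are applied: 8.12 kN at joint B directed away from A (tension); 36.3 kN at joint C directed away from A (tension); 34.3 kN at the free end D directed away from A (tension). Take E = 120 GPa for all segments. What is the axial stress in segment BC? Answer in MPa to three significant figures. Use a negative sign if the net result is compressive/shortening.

182 MPa

Internal axial forces (sectioning from the free end, tension +): N_CD = 34.3 kN, N_BC = 70.6 kN, N_AB = 78.72 kN.
A_BC = 388.7 mm².
σ_BC = N_BC/A_BC = 70600/388.7 = 181.6 MPa.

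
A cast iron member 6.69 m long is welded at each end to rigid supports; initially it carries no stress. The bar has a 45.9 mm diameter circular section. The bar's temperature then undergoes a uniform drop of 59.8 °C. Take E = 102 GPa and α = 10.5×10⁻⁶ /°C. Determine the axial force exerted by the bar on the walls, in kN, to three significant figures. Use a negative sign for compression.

106 kN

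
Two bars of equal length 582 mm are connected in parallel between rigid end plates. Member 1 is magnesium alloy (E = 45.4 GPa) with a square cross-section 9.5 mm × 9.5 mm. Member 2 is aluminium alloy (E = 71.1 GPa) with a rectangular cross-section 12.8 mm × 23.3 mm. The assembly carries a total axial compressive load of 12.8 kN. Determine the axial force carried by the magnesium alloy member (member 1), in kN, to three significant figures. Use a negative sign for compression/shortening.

A_1 = 90.25 mm².
A_2 = 298.2 mm².
Equal strain + equilibrium ⇒ each member carries load in proportion to AE: A₁E₁ = 4097000 N, A₂E₂ = 21200000 N, ΣAE = 25300000 N.
F₁ = P·A₁E₁/ΣAE = -12800·4097000/25300000 = -2073 N.

-2.07 kN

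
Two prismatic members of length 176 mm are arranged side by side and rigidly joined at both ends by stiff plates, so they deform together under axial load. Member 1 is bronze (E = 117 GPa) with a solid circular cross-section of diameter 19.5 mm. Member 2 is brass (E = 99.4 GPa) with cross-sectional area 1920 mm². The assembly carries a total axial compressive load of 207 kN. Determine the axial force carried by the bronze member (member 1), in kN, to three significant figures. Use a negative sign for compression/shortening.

-32.0 kN

A_1 = 298.6 mm².
Equal strain + equilibrium ⇒ each member carries load in proportion to AE: A₁E₁ = 34940000 N, A₂E₂ = 190800000 N, ΣAE = 225800000 N.
F₁ = P·A₁E₁/ΣAE = -207000·34940000/225800000 = -32030 N.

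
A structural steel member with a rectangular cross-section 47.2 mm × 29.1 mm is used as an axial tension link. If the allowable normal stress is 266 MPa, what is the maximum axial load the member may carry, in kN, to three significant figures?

A = 1374 mm².
P_max = σ_allow · A = 266 · 1374 = 365400 N = 365.4 kN.

365 kN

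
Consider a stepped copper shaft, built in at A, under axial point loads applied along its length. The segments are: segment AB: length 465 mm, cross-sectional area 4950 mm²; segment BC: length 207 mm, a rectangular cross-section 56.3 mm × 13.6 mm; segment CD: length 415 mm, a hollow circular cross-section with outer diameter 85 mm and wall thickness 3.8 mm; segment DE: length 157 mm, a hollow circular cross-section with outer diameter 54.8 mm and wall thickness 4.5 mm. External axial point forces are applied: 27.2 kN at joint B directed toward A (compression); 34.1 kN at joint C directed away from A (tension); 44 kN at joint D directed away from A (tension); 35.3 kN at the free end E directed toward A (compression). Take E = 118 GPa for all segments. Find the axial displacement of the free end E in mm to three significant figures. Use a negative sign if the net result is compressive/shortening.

Internal axial forces (sectioning from the free end, tension +): N_DE = -35.3 kN, N_CD = 8.7 kN, N_BC = 42.8 kN, N_AB = 15.6 kN.
A_BC = 765.7 mm².
A_CD = 969.4 mm².
A_DE = 711.1 mm².
δ_AB = 15600·465/(4950·118000) = 0.01242 mm
δ_BC = 42800·207/(765.7·118000) = 0.09806 mm
δ_CD = 8700·415/(969.4·118000) = 0.03156 mm
δ_DE = -35300·157/(711.1·118000) = -0.06605 mm
δ = Σδ_i = 0.07599 mm.

0.0760 mm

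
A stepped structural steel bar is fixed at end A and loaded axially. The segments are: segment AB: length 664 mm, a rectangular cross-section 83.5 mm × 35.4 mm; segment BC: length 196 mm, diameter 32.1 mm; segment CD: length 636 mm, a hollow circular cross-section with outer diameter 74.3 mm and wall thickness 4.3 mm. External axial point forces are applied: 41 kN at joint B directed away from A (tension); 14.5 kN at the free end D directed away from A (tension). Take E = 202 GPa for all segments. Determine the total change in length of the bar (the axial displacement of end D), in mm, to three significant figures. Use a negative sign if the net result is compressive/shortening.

0.127 mm

Internal axial forces (sectioning from the free end, tension +): N_CD = 14.5 kN, N_BC = 14.5 kN, N_AB = 55.5 kN.
A_AB = 2956 mm².
A_BC = 809.3 mm².
A_CD = 945.6 mm².
δ_AB = 55500·664/(2956·202000) = 0.06172 mm
δ_BC = 14500·196/(809.3·202000) = 0.01738 mm
δ_CD = 14500·636/(945.6·202000) = 0.04828 mm
δ = Σδ_i = 0.1274 mm.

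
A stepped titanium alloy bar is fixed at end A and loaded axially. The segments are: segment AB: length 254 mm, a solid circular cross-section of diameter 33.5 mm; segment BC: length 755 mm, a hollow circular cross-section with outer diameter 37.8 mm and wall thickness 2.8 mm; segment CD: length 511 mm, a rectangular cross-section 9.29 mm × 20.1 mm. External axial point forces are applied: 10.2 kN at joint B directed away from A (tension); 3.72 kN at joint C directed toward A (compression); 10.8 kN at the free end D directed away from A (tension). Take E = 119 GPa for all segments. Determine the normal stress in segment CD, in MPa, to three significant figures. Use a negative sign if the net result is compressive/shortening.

Internal axial forces (sectioning from the free end, tension +): N_CD = 10.8 kN, N_BC = 7.08 kN, N_AB = 17.28 kN.
A_CD = 186.7 mm².
σ_CD = N_CD/A_CD = 10800/186.7 = 57.84 MPa.

57.8 MPa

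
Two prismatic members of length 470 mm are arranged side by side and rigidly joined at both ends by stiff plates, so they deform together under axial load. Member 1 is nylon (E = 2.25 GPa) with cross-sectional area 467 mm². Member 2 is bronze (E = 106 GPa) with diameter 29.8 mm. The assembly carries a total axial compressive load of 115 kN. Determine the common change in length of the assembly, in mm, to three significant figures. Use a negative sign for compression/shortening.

A_2 = 697.5 mm².
Equal strain + equilibrium ⇒ each member carries load in proportion to AE: A₁E₁ = 1051000 N, A₂E₂ = 73930000 N, ΣAE = 74980000 N.
δ = PL/ΣAE = -115000·470/74980000 = -0.7208 mm.

-0.721 mm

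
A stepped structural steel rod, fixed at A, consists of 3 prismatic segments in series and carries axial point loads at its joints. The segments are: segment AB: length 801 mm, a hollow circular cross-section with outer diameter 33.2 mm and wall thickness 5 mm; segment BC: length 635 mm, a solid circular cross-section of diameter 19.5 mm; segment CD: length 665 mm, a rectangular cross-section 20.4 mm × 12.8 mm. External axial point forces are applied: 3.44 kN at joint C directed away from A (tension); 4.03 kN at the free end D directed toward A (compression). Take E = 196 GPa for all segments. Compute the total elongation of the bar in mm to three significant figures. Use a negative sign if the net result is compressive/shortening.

Internal axial forces (sectioning from the free end, tension +): N_CD = -4.03 kN, N_BC = -0.59 kN, N_AB = -0.59 kN.
A_AB = 443 mm².
A_BC = 298.6 mm².
A_CD = 261.1 mm².
δ_AB = -590·801/(443·196000) = -0.005443 mm
δ_BC = -590·635/(298.6·196000) = -0.0064 mm
δ_CD = -4030·665/(261.1·196000) = -0.05236 mm
δ = Σδ_i = -0.06421 mm.

-0.0642 mm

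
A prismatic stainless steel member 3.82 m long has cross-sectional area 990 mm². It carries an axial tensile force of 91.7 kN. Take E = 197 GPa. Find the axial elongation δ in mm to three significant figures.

1.80 mm

δ_mech = NL/(AE) = 91700·3820/(990·197000) = 1.796 mm.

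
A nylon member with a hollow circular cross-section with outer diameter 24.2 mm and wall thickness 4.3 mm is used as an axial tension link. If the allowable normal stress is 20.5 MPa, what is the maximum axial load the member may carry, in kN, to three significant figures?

5.51 kN

A = 268.8 mm².
P_max = σ_allow · A = 20.5 · 268.8 = 5511 N = 5.511 kN.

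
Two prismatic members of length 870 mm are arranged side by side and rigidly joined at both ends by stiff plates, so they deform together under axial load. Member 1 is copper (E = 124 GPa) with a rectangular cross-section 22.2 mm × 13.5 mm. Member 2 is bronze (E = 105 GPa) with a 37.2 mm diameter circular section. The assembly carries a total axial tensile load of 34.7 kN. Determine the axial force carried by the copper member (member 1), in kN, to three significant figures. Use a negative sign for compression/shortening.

A_1 = 299.7 mm².
A_2 = 1087 mm².
Equal strain + equilibrium ⇒ each member carries load in proportion to AE: A₁E₁ = 37160000 N, A₂E₂ = 114100000 N, ΣAE = 151300000 N.
F₁ = P·A₁E₁/ΣAE = 34700·37160000/151300000 = 8524 N.

8.52 kN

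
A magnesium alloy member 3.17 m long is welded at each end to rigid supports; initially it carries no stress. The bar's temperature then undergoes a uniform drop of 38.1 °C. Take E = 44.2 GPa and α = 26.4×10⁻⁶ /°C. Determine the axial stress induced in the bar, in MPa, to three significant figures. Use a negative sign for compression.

44.5 MPa

Free thermal expansion αLΔT = 26.4e-6 · 3170 · -38.1 = -3.189 mm.
The walls impose strain ε = −(-3.189)/3170 = 1.0058e-03; σ = Eε = 44200 · 1.0058e-03 = 44.46 MPa.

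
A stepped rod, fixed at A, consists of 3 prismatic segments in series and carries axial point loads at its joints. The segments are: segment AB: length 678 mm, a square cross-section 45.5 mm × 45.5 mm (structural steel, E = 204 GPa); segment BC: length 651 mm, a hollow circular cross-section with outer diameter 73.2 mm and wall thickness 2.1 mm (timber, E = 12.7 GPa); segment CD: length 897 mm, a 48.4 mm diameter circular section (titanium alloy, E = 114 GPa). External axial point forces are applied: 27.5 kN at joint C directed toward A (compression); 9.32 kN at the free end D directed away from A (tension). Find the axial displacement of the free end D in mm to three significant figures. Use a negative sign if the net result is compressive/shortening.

-1.98 mm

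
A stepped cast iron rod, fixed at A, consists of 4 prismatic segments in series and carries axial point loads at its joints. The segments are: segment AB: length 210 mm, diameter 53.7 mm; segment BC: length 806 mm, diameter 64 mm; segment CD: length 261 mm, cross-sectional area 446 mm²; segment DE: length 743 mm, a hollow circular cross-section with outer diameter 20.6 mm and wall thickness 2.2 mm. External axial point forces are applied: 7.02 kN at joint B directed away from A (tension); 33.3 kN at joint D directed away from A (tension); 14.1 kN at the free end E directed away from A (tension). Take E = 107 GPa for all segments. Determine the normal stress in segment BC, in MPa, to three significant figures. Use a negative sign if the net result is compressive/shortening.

Internal axial forces (sectioning from the free end, tension +): N_DE = 14.1 kN, N_CD = 47.4 kN, N_BC = 47.4 kN, N_AB = 54.42 kN.
A_BC = 3217 mm².
σ_BC = N_BC/A_BC = 47400/3217 = 14.73 MPa.

14.7 MPa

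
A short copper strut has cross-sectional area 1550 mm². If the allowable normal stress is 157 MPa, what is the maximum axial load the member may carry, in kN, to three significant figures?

243 kN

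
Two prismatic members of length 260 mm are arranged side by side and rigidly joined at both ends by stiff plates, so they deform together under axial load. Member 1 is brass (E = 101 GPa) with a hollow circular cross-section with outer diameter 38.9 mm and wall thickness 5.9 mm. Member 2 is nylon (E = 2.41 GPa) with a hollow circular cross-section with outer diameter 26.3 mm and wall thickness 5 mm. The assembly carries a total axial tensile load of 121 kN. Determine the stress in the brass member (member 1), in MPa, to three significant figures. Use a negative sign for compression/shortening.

195 MPa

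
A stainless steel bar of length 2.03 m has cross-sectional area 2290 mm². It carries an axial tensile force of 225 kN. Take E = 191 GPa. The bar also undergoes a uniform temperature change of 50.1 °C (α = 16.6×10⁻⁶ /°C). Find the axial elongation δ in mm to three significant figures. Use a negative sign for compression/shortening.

2.73 mm

δ_mech = NL/(AE) = 225000·2030/(2290·191000) = 1.044 mm.
δ_thermal = αLΔT = 16.6e-6·2030·50.1 = 1.688 mm.
δ = δ_mech + δ_thermal = 2.733 mm.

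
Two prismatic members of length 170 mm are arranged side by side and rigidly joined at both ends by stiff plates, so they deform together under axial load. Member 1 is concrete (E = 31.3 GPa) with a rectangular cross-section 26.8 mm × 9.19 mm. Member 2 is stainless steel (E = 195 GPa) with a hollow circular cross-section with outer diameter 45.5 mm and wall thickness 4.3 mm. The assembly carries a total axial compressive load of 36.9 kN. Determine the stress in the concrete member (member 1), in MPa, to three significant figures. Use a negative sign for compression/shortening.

-9.94 MPa

A_1 = 246.3 mm².
A_2 = 556.6 mm².
Equal strain + equilibrium ⇒ each member carries load in proportion to AE: A₁E₁ = 7709000 N, A₂E₂ = 108500000 N, ΣAE = 116200000 N.
σ₁ = P·E₁/ΣAE = -36900·31300/116200000 = -9.936 MPa.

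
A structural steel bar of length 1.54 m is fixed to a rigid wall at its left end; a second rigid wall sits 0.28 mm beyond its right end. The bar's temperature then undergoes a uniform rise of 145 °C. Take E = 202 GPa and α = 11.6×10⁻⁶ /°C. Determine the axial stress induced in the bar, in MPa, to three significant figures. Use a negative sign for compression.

-303 MPa

Free thermal expansion αLΔT = 11.6e-6 · 1540 · 145 = 2.59 mm.
The walls engage after the gap closes; constrained expansion = 2.59 − 0.28 = 2.31 mm.
The walls impose strain ε = −(2.31)/1540 = -1.5002e-03; σ = Eε = 202000 · -1.5002e-03 = -303 MPa.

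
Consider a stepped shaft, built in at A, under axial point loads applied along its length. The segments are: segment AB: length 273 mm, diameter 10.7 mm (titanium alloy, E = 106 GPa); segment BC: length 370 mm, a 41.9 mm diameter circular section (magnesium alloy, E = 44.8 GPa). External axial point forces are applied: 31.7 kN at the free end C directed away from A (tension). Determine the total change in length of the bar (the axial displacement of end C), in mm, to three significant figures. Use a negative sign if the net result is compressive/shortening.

1.10 mm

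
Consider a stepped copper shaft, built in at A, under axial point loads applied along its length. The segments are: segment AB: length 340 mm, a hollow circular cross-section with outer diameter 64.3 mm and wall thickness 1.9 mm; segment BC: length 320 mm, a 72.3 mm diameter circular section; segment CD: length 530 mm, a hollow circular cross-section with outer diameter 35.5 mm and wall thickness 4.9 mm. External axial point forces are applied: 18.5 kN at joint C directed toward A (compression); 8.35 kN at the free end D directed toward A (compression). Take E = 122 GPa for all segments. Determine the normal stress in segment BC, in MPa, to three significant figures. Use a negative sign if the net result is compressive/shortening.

-6.54 MPa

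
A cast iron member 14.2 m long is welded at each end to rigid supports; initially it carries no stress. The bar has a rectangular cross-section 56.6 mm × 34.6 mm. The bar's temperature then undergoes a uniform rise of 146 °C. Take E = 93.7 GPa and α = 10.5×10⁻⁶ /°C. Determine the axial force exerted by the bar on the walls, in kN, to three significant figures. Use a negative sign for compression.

Free thermal expansion αLΔT = 10.5e-6 · 14200 · 146 = 21.77 mm.
The walls impose strain ε = −(21.77)/14200 = -1.5330e-03; σ = Eε = 93700 · -1.5330e-03 = -143.6 MPa.
Wall reaction R = σ·A = -143.6·1958 = -281300 N = -281.3 kN.

-281 kN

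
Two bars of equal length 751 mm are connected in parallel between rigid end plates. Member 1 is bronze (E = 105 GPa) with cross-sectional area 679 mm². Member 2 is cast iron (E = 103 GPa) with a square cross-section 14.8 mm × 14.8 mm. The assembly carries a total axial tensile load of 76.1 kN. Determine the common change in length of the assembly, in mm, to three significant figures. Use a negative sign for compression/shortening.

A_2 = 219 mm².
Equal strain + equilibrium ⇒ each member carries load in proportion to AE: A₁E₁ = 71300000 N, A₂E₂ = 22560000 N, ΣAE = 93860000 N.
δ = PL/ΣAE = 76100·751/93860000 = 0.6089 mm.

0.609 mm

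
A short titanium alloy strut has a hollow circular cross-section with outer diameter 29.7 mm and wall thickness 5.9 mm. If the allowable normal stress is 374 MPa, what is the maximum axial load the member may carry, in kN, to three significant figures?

A = 441.1 mm².
P_max = σ_allow · A = 374 · 441.1 = 165000 N = 165 kN.

165 kN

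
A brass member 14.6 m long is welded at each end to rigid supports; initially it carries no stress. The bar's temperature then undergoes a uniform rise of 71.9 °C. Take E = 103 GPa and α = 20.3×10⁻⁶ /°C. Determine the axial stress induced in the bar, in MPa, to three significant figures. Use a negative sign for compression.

Free thermal expansion αLΔT = 20.3e-6 · 14600 · 71.9 = 21.31 mm.
The walls impose strain ε = −(21.31)/14600 = -1.4596e-03; σ = Eε = 103000 · -1.4596e-03 = -150.3 MPa.

-150 MPa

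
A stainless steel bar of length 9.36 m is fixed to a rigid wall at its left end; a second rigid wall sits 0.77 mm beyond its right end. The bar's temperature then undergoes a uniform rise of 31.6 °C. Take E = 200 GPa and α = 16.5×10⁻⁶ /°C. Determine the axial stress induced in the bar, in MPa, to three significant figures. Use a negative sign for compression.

-87.8 MPa

Free thermal expansion αLΔT = 16.5e-6 · 9360 · 31.6 = 4.88 mm.
The walls engage after the gap closes; constrained expansion = 4.88 − 0.77 = 4.11 mm.
The walls impose strain ε = −(4.11)/9360 = -4.3914e-04; σ = Eε = 200000 · -4.3914e-04 = -87.83 MPa.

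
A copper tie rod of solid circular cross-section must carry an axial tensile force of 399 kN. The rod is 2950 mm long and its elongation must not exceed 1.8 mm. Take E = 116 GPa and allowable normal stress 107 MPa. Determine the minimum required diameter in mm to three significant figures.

84.7 mm

Required area A ≥ P/σ_allow = 399000/107 = 3729 mm².
For a solid circular section, d ≥ √(4A/π) = 68.9 mm.
Elongation limit: A ≥ PL/(Eδ_allow) = 399000·2950/(116000·1.8) = 5637 mm² ⇒ d ≥ 84.72 mm.
The elongation limit governs.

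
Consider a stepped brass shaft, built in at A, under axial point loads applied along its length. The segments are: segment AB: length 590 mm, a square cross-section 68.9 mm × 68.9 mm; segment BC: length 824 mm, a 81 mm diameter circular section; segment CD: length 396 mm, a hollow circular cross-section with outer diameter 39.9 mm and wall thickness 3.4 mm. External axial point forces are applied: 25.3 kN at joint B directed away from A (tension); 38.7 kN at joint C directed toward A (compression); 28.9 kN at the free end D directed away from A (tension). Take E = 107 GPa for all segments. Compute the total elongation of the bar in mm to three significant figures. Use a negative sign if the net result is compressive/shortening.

0.278 mm

Internal axial forces (sectioning from the free end, tension +): N_CD = 28.9 kN, N_BC = -9.8 kN, N_AB = 15.5 kN.
A_AB = 4747 mm².
A_BC = 5153 mm².
A_CD = 389.9 mm².
δ_AB = 15500·590/(4747·107000) = 0.018 mm
δ_BC = -9800·824/(5153·107000) = -0.01465 mm
δ_CD = 28900·396/(389.9·107000) = 0.2743 mm
δ = Σδ_i = 0.2777 mm.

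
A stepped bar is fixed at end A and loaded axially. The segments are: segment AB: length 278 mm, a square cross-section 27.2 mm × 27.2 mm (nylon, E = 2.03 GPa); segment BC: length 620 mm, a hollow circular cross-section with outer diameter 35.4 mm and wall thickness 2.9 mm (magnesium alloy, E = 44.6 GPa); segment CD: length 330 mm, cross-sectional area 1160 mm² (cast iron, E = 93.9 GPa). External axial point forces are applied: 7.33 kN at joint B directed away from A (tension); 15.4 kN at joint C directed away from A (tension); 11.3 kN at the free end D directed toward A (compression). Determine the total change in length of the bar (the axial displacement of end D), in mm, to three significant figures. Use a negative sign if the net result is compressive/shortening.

Internal axial forces (sectioning from the free end, tension +): N_CD = -11.3 kN, N_BC = 4.1 kN, N_AB = 11.43 kN.
A_AB = 739.8 mm².
A_BC = 296.1 mm².
δ_AB = 11430·278/(739.8·2030) = 2.116 mm
δ_BC = 4100·620/(296.1·44600) = 0.1925 mm
δ_CD = -11300·330/(1160·93900) = -0.03423 mm
δ = Σδ_i = 2.274 mm.

2.27 mm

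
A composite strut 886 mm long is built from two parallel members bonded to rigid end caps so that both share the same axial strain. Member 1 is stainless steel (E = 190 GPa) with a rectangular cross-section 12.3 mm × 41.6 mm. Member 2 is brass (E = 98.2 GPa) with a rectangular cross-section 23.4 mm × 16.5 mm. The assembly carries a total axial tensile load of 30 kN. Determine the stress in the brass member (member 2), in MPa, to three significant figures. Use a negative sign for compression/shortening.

21.8 MPa

A_1 = 511.7 mm².
A_2 = 386.1 mm².
Equal strain + equilibrium ⇒ each member carries load in proportion to AE: A₁E₁ = 97220000 N, A₂E₂ = 37920000 N, ΣAE = 135100000 N.
σ₂ = P·E₂/ΣAE = 30000·98200/135100000 = 21.8 MPa.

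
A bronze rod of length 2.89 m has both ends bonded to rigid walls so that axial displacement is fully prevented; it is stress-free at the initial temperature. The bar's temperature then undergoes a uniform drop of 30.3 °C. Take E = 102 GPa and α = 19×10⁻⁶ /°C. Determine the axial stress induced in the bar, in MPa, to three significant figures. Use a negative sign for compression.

Free thermal expansion αLΔT = 19e-6 · 2890 · -30.3 = -1.664 mm.
The walls impose strain ε = −(-1.664)/2890 = 5.7570e-04; σ = Eε = 102000 · 5.7570e-04 = 58.72 MPa.

58.7 MPa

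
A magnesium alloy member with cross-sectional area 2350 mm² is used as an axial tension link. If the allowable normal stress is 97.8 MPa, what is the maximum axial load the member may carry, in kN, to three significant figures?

P_max = σ_allow · A = 97.8 · 2350 = 229800 N = 229.8 kN.

230 kN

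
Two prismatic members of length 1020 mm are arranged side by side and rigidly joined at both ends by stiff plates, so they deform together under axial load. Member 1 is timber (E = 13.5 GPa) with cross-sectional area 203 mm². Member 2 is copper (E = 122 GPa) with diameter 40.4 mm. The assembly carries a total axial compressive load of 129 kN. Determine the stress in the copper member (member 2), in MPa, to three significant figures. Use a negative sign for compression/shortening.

A_2 = 1282 mm².
Equal strain + equilibrium ⇒ each member carries load in proportion to AE: A₁E₁ = 2740000 N, A₂E₂ = 156400000 N, ΣAE = 159100000 N.
σ₂ = P·E₂/ΣAE = -129000·122000/159100000 = -98.9 MPa.

-98.9 MPa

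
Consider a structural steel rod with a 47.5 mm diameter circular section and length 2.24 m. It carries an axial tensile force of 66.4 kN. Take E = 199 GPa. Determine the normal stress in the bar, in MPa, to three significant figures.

37.5 MPa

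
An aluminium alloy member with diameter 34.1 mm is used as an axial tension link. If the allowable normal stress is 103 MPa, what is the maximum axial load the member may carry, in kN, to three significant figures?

A = 913.3 mm².
P_max = σ_allow · A = 103 · 913.3 = 94070 N = 94.07 kN.

94.1 kN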